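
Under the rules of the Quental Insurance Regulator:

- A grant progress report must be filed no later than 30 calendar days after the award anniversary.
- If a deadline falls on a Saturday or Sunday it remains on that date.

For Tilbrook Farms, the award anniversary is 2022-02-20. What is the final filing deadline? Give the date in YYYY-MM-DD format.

2022-03-22

Adding 30 calendar days to 2022-02-20 gives 2022-03-22.
2022-03-22 is a Tuesday; no weekend or holiday adjustment applies.
So the filing is due 2022-03-22.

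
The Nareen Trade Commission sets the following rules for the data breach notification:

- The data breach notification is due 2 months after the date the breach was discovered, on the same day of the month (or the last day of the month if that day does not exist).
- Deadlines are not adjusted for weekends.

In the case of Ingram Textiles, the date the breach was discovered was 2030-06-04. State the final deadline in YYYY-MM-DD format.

Moving 2 months forward from 2030-06-04 on the corresponding day gives 2030-08-04.
2030-08-04 is a Sunday; no weekend or holiday adjustment applies.
So the filing is due 2030-08-04.

2030-08-04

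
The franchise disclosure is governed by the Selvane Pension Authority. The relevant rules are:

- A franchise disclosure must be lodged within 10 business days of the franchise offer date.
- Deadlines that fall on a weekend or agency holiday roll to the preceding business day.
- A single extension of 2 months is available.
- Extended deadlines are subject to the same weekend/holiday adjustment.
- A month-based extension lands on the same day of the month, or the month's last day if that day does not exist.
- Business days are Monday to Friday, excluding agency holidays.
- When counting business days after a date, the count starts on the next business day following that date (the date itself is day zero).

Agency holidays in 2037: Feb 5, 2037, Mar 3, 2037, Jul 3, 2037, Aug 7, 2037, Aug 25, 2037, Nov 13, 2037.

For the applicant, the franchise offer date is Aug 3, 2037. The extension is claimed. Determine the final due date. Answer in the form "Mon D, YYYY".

10 business days after Aug 3, 2037, excluding weekends and holidays, is Aug 18, 2037.
Since Aug 18, 2037 is a Tuesday and not a holiday, the date is unchanged.
The 2 months extension carries Aug 18, 2037 to Oct 18, 2037.
Oct 18, 2037 is a Sunday; the preceding business day is Oct 16, 2037 (Friday).
Final deadline: Oct 16, 2037.

Oct 16, 2037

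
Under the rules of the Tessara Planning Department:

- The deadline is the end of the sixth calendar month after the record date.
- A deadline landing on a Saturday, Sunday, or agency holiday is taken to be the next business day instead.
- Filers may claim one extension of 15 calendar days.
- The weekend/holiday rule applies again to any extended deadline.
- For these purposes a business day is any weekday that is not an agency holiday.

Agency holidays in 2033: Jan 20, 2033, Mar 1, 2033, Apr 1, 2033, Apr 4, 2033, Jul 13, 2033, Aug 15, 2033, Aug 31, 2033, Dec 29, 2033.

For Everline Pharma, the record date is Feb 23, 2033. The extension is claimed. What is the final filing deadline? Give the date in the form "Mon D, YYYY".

Sep 16, 2033

6 months after Feb 23, 2033 is August 2033; that month ends on Aug 31, 2033.
Because Aug 31, 2033 is a listed holiday, the deadline becomes Sep 1, 2033 (Thursday).
Applying the 15-calendar-day extension: Sep 1, 2033 + 15 days = Sep 16, 2033.
Since Sep 16, 2033 is a Friday and not a holiday, the date is unchanged.
The final due date is Sep 16, 2033.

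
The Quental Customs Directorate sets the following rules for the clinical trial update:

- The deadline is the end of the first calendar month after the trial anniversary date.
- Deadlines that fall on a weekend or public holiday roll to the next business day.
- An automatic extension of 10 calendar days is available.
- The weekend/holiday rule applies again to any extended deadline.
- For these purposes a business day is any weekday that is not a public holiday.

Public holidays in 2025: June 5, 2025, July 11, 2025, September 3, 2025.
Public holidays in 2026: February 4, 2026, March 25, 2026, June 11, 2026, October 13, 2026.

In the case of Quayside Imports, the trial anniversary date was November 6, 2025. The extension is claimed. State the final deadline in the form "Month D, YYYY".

January 12, 2026

1 month after November 6, 2025 is December 2025; that month ends on December 31, 2025.
December 31, 2025 is a Wednesday and not a listed holiday, so it stands.
With the 10-day extension, December 31, 2025 becomes January 10, 2026.
January 10, 2026 is a Saturday, so it moves to the next business day, January 12, 2026 (Monday).
The final due date is January 12, 2026.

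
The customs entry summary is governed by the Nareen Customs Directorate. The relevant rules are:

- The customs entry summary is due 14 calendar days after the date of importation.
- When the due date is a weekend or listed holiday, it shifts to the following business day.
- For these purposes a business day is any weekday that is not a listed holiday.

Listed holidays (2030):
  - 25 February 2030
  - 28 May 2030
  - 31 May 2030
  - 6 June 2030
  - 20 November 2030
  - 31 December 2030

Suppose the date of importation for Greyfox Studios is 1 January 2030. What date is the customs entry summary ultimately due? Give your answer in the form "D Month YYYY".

From 1 January 2030, 14 calendar days later is 15 January 2030.
15 January 2030 is a Tuesday and not a listed holiday, so it stands.
So the filing is due 15 January 2030.

15 January 2030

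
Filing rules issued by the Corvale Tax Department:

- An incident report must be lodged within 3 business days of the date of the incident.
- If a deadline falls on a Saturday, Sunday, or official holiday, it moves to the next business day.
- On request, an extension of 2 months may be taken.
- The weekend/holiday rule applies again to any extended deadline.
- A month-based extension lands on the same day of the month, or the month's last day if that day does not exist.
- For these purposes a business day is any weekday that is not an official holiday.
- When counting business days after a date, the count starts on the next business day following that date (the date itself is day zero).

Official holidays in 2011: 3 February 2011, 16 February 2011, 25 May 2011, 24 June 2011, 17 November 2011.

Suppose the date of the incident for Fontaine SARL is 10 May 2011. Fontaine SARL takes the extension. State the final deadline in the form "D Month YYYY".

3 business days after 10 May 2011, excluding weekends and holidays, is 13 May 2011.
13 May 2011 falls on a Friday, which is a business day, so no adjustment is needed.
Applying the 2 months extension: 2 months after 13 May 2011 is 13 July 2011.
Since 13 July 2011 is a Wednesday and not a holiday, the date is unchanged.
Deadline: 13 July 2011.

13 July 2011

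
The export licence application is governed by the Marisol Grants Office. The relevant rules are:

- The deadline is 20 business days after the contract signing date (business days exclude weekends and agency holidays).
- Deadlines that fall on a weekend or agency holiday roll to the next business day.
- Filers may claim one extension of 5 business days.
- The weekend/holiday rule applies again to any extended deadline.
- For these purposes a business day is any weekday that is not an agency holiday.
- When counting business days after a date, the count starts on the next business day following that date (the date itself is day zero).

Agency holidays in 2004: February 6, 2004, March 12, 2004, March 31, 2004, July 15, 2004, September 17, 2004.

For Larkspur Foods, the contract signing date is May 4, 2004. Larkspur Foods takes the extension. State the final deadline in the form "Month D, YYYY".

Starting the day after May 4, 2004 and counting 20 business days lands on June 1, 2004.
June 1, 2004 falls on a Tuesday, which is a business day, so no adjustment is needed.
Counting 5 further business days from June 1, 2004 reaches June 8, 2004.
June 8, 2004 (Tuesday) is already a business day.
Deadline: June 8, 2004.

June 8, 2004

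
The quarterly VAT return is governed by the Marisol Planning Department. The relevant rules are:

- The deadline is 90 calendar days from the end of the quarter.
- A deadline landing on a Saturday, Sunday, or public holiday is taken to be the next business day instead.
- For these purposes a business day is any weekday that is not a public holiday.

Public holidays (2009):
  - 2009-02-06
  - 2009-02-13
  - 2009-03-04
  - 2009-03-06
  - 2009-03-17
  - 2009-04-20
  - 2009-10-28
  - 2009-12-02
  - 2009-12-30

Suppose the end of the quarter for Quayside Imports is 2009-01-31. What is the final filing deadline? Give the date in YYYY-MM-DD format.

2009-05-01

From 2009-01-31, 90 calendar days later is 2009-05-01.
2009-05-01 (Friday) is already a business day.
The final due date is 2009-05-01.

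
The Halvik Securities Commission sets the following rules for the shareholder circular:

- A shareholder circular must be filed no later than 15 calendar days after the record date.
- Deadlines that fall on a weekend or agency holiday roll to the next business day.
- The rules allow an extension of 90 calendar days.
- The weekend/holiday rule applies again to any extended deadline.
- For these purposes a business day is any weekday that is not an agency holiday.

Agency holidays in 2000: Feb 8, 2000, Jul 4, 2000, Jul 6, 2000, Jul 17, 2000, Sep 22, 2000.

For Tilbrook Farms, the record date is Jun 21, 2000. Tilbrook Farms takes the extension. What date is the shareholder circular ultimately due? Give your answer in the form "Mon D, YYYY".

Oct 5, 2000

Trigger date Jun 21, 2000 + 15 calendar days = Jul 6, 2000.
Jul 6, 2000 is a listed holiday; the next business day is Jul 7, 2000 (Friday).
With the 90-day extension, Jul 7, 2000 becomes Oct 5, 2000.
Oct 5, 2000 falls on a Thursday, which is a business day, so no adjustment is needed.
So the filing is due Oct 5, 2000.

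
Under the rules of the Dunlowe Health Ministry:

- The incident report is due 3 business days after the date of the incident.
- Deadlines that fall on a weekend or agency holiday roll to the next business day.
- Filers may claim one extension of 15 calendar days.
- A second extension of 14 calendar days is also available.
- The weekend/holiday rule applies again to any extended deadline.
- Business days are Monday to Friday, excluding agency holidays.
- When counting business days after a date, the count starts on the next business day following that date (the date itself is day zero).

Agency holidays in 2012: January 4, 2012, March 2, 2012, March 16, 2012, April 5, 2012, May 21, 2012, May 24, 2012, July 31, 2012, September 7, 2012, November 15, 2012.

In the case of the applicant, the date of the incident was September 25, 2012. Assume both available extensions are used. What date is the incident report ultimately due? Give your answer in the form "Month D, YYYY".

October 29, 2012

Starting the day after September 25, 2012 and counting 3 business days lands on September 28, 2012.
Since September 28, 2012 is a Friday and not a holiday, the date is unchanged.
Applying the 15-calendar-day extension: September 28, 2012 + 15 days = October 13, 2012.
October 13, 2012 is a Saturday, so it moves to the next business day, October 15, 2012 (Monday).
Applying the 14-calendar-day extension: October 15, 2012 + 14 days = October 29, 2012.
October 29, 2012 (Monday) is already a business day.
Deadline: October 29, 2012.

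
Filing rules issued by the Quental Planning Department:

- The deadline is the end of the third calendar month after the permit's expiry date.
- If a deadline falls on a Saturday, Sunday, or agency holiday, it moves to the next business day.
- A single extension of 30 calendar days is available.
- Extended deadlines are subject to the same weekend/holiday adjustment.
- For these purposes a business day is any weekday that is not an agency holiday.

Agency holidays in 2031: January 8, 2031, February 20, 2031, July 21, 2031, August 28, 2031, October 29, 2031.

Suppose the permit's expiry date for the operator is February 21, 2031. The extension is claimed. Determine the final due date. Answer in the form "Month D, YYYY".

The third month after February 21, 2031 is May 2031, whose last day is May 31, 2031.
May 31, 2031 falls on a Saturday. Rolling to the next business day gives June 2, 2031, a Monday.
Applying the 30-calendar-day extension: June 2, 2031 + 30 days = July 2, 2031.
July 2, 2031 falls on a Wednesday, which is a business day, so no adjustment is needed.
Deadline: July 2, 2031.

July 2, 2031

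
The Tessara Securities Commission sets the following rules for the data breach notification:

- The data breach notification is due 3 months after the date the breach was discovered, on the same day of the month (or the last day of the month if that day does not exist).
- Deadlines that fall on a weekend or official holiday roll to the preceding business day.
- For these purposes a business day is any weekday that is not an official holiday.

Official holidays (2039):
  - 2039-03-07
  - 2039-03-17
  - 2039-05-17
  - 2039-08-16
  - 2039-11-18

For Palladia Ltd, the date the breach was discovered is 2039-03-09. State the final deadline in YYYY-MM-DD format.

2039-06-09

3 months from 2039-03-09 is 2039-06-09.
2039-06-09 is a Thursday and not a listed holiday, so it stands.
So the filing is due 2039-06-09.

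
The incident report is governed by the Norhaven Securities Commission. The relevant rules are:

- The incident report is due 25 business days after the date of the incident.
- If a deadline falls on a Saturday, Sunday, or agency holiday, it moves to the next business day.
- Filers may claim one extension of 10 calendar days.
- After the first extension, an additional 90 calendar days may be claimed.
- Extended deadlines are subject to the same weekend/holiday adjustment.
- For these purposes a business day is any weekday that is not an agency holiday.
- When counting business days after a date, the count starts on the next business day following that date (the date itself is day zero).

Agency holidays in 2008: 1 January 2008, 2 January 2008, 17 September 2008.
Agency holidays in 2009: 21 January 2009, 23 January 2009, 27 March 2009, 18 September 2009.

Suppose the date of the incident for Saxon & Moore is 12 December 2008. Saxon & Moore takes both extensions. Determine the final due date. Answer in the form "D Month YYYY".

27 April 2009

Starting the day after 12 December 2008 and counting 25 business days lands on 16 January 2009.
16 January 2009 (Friday) is already a business day.
With the 10-day extension, 16 January 2009 becomes 26 January 2009.
Since 26 January 2009 is a Monday and not a holiday, the date is unchanged.
With the 90-day extension, 26 January 2009 becomes 26 April 2009.
26 April 2009 falls on a Sunday. Rolling to the next business day gives 27 April 2009, a Monday.
Deadline: 27 April 2009.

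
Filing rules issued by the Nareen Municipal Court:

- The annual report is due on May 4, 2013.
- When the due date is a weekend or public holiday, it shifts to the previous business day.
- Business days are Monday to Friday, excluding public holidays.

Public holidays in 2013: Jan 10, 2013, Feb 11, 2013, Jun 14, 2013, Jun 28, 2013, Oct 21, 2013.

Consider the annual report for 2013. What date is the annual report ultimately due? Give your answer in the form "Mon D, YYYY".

Start from the fixed due date, May 4, 2013.
Because May 4, 2013 is a Saturday, the deadline becomes May 3, 2013 (Friday).
Deadline: May 3, 2013.

May 3, 2013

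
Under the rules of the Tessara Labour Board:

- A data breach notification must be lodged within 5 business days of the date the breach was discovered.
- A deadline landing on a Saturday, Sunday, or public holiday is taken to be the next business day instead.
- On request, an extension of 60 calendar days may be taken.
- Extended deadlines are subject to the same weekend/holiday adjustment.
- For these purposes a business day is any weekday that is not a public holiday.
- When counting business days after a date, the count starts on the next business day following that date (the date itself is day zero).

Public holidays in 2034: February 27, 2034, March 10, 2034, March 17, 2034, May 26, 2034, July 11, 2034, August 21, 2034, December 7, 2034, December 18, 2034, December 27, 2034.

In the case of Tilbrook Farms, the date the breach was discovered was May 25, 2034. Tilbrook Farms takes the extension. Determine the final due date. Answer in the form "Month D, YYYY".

Starting the day after May 25, 2034 and counting 5 business days lands on June 2, 2034.
June 2, 2034 (Friday) is already a business day.
Add the 60 calendar-day extension to June 2, 2034: August 1, 2034.
August 1, 2034 (Tuesday) is already a business day.
So the filing is due August 1, 2034.

August 1, 2034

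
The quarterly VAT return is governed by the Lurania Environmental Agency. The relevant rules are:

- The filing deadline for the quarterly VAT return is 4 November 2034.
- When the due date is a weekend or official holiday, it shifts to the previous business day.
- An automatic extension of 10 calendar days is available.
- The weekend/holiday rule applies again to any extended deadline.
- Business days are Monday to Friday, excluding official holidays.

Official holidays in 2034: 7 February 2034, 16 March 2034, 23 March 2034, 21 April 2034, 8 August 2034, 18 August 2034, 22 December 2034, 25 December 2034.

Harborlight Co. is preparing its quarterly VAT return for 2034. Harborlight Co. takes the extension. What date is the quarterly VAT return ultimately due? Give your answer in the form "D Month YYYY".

Start from the fixed due date, 4 November 2034.
4 November 2034 is a Saturday, so it moves to the preceding business day, 3 November 2034 (Friday).
With the 10-day extension, 3 November 2034 becomes 13 November 2034.
Since 13 November 2034 is a Monday and not a holiday, the date is unchanged.
The final due date is 13 November 2034.

13 November 2034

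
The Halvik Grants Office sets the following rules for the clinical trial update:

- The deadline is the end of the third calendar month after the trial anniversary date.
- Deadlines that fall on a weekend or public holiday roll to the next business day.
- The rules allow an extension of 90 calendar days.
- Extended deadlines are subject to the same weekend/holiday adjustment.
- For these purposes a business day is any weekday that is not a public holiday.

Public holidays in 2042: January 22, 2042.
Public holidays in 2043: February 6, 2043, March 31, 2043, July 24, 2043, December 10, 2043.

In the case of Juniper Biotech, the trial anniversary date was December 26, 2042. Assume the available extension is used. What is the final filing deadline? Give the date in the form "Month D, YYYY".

June 30, 2043

3 months after December 26, 2042 is March 2043; that month ends on March 31, 2043.
March 31, 2043 is a listed holiday, so it moves to the next business day, April 1, 2043 (Wednesday).
Add the 90 calendar-day extension to April 1, 2043: June 30, 2043.
June 30, 2043 (Tuesday) is already a business day.
The final due date is June 30, 2043.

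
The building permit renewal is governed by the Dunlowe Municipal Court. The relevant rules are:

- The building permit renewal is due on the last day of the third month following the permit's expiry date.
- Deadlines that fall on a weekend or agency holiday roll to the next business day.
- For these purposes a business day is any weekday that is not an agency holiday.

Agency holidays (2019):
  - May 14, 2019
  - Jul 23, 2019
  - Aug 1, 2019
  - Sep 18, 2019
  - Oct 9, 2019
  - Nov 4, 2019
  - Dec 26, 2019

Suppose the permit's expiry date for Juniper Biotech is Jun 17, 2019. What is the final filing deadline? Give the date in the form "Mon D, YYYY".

3 months after Jun 17, 2019 is September 2019; that month ends on Sep 30, 2019.
Sep 30, 2019 falls on a Monday, which is a business day, so no adjustment is needed.
Final deadline: Sep 30, 2019.

Sep 30, 2019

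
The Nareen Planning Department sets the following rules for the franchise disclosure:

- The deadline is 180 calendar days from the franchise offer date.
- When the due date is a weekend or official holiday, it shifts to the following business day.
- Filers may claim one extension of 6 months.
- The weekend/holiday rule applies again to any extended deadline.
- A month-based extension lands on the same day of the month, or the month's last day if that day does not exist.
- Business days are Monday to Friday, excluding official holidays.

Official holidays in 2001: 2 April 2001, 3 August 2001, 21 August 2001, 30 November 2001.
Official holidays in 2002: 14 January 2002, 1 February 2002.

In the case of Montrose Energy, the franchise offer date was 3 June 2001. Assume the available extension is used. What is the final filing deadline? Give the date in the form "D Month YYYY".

Adding 180 calendar days to 3 June 2001 gives 30 November 2001.
30 November 2001 is a listed holiday, so it moves to the next business day, 3 December 2001 (Monday).
Applying the 6 months extension: 6 months after 3 December 2001 is 3 June 2002.
3 June 2002 falls on a Monday, which is a business day, so no adjustment is needed.
So the filing is due 3 June 2002.

3 June 2002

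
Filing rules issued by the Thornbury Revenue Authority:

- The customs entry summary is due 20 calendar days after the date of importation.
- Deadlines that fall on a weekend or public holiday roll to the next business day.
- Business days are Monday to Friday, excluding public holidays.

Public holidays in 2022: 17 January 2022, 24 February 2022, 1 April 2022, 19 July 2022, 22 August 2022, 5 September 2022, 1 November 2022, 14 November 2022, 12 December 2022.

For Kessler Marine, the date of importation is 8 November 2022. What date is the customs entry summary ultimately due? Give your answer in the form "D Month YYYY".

28 November 2022

From 8 November 2022, 20 calendar days later is 28 November 2022.
28 November 2022 is a Monday and not a listed holiday, so it stands.
The final due date is 28 November 2022.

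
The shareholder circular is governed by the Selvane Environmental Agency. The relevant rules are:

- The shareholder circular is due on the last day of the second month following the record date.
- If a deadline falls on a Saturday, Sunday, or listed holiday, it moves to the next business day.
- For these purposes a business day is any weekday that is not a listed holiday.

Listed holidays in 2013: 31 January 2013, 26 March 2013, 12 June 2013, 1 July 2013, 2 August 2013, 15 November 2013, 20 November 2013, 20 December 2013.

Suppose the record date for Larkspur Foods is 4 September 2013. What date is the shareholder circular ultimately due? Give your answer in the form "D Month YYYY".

2 months after 4 September 2013 is November 2013; that month ends on 30 November 2013.
30 November 2013 falls on a Saturday. Rolling to the next business day gives 2 December 2013, a Monday.
Deadline: 2 December 2013.

2 December 2013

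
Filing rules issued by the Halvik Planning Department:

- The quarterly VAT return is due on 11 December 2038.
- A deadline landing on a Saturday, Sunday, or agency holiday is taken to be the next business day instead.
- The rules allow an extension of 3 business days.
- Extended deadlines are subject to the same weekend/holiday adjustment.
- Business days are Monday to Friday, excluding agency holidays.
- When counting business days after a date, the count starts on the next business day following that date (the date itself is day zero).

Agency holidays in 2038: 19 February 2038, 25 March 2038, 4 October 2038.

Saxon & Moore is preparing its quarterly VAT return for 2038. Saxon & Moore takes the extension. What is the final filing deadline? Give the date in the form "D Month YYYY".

16 December 2038

Start from the fixed due date, 11 December 2038.
11 December 2038 falls on a Saturday. Rolling to the next business day gives 13 December 2038, a Monday.
Counting 3 further business days from 13 December 2038 reaches 16 December 2038.
16 December 2038 (Thursday) is already a business day.
Final deadline: 16 December 2038.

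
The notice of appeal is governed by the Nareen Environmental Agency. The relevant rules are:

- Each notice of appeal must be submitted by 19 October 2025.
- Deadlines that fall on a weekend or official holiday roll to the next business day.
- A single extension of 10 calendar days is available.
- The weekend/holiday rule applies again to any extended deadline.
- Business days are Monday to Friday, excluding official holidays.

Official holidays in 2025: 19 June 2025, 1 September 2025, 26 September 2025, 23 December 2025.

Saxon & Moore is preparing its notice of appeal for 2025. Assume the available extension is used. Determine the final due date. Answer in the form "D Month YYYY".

Start from the fixed due date, 19 October 2025.
Because 19 October 2025 is a Sunday, the deadline becomes 20 October 2025 (Monday).
Applying the 10-calendar-day extension: 20 October 2025 + 10 days = 30 October 2025.
Since 30 October 2025 is a Thursday and not a holiday, the date is unchanged.
The final due date is 30 October 2025.

30 October 2025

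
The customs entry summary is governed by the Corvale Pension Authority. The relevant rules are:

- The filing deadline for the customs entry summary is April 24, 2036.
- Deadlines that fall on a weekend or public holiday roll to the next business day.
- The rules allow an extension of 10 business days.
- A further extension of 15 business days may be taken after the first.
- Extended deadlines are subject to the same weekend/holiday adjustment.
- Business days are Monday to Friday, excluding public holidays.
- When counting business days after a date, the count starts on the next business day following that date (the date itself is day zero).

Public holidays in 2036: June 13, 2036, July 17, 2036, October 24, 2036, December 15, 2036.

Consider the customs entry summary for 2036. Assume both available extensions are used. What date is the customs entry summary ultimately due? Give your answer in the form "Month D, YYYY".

May 29, 2036

Start from the fixed due date, April 24, 2036.
Since April 24, 2036 is a Thursday and not a holiday, the date is unchanged.
The 10-business-day extension runs from April 24, 2036 to May 8, 2036.
May 8, 2036 (Thursday) is already a business day.
Counting 15 further business days from May 8, 2036 reaches May 29, 2036.
Since May 29, 2036 is a Thursday and not a holiday, the date is unchanged.
Deadline: May 29, 2036.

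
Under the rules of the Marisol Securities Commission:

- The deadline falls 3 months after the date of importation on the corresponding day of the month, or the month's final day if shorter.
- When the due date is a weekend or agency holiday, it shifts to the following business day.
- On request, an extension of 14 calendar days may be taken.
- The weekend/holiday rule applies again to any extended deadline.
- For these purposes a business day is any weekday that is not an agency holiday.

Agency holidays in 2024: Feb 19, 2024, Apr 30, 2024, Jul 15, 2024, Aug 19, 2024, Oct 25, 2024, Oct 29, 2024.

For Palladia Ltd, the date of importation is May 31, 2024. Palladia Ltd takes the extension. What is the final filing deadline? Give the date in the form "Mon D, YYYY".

Sep 16, 2024

3 months from May 31, 2024 is Aug 31, 2024.
Aug 31, 2024 is a Saturday; the next business day is Sep 2, 2024 (Monday).
Add the 14 calendar-day extension to Sep 2, 2024: Sep 16, 2024.
Sep 16, 2024 is a Monday and not a listed holiday, so it stands.
So the filing is due Sep 16, 2024.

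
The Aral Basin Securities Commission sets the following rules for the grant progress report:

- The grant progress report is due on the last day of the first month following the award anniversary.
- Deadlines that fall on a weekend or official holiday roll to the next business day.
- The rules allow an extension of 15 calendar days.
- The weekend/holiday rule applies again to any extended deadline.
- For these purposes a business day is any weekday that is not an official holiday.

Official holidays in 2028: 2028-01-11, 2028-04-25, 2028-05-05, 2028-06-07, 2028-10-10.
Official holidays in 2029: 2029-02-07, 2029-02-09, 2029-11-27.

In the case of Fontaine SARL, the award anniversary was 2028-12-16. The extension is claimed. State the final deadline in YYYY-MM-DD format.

2029-02-15

1 month after 2028-12-16 is January 2029; that month ends on 2029-01-31.
2029-01-31 (Wednesday) is already a business day.
With the 15-day extension, 2029-01-31 becomes 2029-02-15.
2029-02-15 falls on a Thursday, which is a business day, so no adjustment is needed.
Final deadline: 2029-02-15.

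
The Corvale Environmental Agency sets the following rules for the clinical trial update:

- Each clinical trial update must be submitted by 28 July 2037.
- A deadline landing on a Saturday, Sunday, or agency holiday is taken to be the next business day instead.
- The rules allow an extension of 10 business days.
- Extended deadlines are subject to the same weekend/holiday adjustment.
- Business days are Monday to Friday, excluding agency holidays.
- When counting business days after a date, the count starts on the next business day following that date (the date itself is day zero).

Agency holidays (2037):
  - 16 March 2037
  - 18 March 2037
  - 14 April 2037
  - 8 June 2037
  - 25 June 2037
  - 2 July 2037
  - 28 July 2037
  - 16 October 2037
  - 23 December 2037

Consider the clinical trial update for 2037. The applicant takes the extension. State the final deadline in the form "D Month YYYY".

12 August 2037

Start from the fixed due date, 28 July 2037.
28 July 2037 is a listed holiday, so it moves to the next business day, 29 July 2037 (Wednesday).
Applying the 10-business-day extension: 10 business days after 29 July 2037 is 12 August 2037.
12 August 2037 (Wednesday) is already a business day.
Final deadline: 12 August 2037.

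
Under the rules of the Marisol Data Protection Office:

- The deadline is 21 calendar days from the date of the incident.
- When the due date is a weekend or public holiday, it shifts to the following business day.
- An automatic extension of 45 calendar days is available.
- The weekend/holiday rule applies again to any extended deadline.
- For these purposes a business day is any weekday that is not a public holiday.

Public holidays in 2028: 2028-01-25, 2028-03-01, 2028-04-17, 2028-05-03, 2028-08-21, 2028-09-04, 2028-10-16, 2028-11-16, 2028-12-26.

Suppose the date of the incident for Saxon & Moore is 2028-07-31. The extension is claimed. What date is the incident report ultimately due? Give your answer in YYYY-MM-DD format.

2028-10-06

21 calendar days after 2028-07-31 is 2028-08-21.
2028-08-21 is a listed holiday; the next business day is 2028-08-22 (Tuesday).
With the 45-day extension, 2028-08-22 becomes 2028-10-06.
Since 2028-10-06 is a Friday and not a holiday, the date is unchanged.
Final deadline: 2028-10-06.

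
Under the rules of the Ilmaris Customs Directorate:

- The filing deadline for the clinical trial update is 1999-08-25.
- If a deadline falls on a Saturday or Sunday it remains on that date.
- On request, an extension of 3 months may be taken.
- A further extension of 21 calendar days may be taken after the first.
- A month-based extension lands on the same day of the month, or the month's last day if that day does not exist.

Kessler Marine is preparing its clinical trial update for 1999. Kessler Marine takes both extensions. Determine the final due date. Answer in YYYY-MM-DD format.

1999-12-16

Start from the fixed due date, 1999-08-25.
1999-08-25 is a Wednesday; no weekend or holiday adjustment applies.
Applying the 3 months extension: 3 months after 1999-08-25 is 1999-11-25.
1999-11-25 is a Thursday; no weekend or holiday adjustment applies.
Add the 21 calendar-day extension to 1999-11-25: 1999-12-16.
1999-12-16 is a Thursday; no weekend or holiday adjustment applies.
Final deadline: 1999-12-16.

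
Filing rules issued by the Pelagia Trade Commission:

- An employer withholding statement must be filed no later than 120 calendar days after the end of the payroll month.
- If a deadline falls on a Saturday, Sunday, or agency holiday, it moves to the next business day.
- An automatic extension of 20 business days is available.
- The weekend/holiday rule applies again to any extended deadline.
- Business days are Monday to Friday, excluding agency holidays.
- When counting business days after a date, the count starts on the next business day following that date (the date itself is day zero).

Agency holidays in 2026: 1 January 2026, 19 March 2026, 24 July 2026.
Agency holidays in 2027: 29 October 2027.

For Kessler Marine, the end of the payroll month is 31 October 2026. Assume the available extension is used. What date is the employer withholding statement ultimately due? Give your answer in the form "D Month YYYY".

29 March 2027

120 calendar days after 31 October 2026 is 28 February 2027.
28 February 2027 falls on a Sunday. Rolling to the next business day gives 1 March 2027, a Monday.
Applying the 20-business-day extension: 20 business days after 1 March 2027 is 29 March 2027.
29 March 2027 falls on a Monday, which is a business day, so no adjustment is needed.
The final due date is 29 March 2027.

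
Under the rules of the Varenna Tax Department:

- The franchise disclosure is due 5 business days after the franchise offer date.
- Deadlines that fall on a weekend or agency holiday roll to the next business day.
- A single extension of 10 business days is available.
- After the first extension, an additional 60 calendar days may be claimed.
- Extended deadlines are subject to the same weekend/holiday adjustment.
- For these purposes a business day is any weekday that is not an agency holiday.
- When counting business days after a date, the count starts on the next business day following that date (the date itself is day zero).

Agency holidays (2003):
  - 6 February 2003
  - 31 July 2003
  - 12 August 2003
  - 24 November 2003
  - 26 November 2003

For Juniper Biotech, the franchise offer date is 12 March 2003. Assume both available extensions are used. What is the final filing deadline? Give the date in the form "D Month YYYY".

2 June 2003

Counting 5 business days after 12 March 2003 (skipping weekends and listed holidays) reaches 19 March 2003.
19 March 2003 (Wednesday) is already a business day.
The 10-business-day extension runs from 19 March 2003 to 2 April 2003.
2 April 2003 (Wednesday) is already a business day.
Applying the 60-calendar-day extension: 2 April 2003 + 60 days = 1 June 2003.
1 June 2003 is a Sunday; the next business day is 2 June 2003 (Monday).
Final deadline: 2 June 2003.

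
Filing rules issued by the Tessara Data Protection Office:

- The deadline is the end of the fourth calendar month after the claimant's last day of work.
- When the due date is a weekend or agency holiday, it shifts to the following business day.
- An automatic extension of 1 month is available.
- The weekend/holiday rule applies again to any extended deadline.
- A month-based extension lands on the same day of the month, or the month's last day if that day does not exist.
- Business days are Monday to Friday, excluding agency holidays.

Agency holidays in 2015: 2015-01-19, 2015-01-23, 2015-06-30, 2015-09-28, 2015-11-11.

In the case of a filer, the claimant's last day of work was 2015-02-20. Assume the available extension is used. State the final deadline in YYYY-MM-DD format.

4 months after 2015-02-20 is June 2015; that month ends on 2015-06-30.
Because 2015-06-30 is a listed holiday, the deadline becomes 2015-07-01 (Wednesday).
Applying the 1 month extension: 1 month after 2015-07-01 is 2015-08-01.
2015-08-01 is a Saturday, so it moves to the next business day, 2015-08-03 (Monday).
So the filing is due 2015-08-03.

2015-08-03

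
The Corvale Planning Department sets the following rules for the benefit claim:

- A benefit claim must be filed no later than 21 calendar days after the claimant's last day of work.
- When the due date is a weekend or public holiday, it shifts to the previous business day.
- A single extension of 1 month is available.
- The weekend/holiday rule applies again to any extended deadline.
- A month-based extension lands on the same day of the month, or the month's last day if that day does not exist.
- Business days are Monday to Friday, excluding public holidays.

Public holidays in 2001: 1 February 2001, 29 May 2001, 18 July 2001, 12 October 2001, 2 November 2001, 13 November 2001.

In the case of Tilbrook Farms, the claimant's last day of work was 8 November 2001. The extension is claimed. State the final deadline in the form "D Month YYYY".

28 December 2001

From 8 November 2001, 21 calendar days later is 29 November 2001.
Since 29 November 2001 is a Thursday and not a holiday, the date is unchanged.
Add 1 month to 29 November 2001: 29 December 2001.
29 December 2001 is a Saturday; the preceding business day is 28 December 2001 (Friday).
So the filing is due 28 December 2001.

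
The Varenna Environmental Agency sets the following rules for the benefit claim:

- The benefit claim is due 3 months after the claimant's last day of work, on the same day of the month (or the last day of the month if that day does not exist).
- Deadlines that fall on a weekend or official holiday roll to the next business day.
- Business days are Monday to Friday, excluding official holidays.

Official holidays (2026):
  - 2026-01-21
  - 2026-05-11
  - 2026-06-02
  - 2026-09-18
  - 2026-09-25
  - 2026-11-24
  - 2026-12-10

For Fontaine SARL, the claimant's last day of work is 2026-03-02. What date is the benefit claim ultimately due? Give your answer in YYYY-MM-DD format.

2026-06-03

Moving 3 months forward from 2026-03-02 on the corresponding day gives 2026-06-02.
2026-06-02 is a listed holiday, so it moves to the next business day, 2026-06-03 (Wednesday).
Deadline: 2026-06-03.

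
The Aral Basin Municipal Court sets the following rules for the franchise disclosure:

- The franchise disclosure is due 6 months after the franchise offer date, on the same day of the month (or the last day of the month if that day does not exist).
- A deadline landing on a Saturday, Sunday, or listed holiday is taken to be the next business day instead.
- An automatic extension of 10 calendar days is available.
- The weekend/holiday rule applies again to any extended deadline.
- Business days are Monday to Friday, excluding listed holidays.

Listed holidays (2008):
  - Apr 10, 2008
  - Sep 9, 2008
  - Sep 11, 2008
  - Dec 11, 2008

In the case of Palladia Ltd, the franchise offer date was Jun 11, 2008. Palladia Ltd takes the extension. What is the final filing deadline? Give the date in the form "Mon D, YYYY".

6 months after Jun 11, 2008, on the same day of the month, is Dec 11, 2008.
Because Dec 11, 2008 is a listed holiday, the deadline becomes Dec 12, 2008 (Friday).
Add the 10 calendar-day extension to Dec 12, 2008: Dec 22, 2008.
Dec 22, 2008 is a Monday and not a listed holiday, so it stands.
Deadline: Dec 22, 2008.

Dec 22, 2008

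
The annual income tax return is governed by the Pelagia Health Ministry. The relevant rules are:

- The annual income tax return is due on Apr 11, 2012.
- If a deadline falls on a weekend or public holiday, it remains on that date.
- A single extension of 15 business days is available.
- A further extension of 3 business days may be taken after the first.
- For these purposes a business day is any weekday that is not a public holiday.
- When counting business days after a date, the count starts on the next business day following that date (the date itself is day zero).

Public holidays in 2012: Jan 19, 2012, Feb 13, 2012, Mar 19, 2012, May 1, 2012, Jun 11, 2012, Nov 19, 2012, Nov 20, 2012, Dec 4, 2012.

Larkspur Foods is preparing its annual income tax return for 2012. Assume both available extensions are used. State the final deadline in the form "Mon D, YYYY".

May 8, 2012

The stated deadline is Apr 11, 2012.
No adjustment is made for weekends or holidays, so Apr 11, 2012 stands.
The 15-business-day extension runs from Apr 11, 2012 to May 3, 2012.
No adjustment is made for weekends or holidays, so May 3, 2012 stands.
The 3-business-day extension runs from May 3, 2012 to May 8, 2012.
May 8, 2012 is a Tuesday; no weekend or holiday adjustment applies.
Deadline: May 8, 2012.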